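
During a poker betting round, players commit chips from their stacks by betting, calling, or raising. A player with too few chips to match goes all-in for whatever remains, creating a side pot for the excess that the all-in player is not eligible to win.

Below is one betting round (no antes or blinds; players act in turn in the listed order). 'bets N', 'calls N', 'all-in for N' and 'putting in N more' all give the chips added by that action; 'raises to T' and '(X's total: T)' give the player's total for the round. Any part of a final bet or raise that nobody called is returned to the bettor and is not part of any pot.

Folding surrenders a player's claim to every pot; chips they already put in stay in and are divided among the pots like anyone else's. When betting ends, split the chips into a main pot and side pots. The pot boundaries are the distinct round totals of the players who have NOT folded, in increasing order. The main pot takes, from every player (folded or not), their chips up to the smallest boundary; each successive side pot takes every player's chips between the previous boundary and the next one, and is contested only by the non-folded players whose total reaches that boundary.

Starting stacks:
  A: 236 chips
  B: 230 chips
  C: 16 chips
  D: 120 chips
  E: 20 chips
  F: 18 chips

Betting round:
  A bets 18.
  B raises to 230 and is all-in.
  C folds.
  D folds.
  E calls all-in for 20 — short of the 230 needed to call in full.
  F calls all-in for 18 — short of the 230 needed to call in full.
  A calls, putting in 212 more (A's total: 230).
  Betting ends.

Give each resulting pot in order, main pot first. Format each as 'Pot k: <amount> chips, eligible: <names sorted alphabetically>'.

Pot 1: 72 chips, eligible: A, B, E, F
Pot 2: 6 chips, eligible: A, B, E
Pot 3: 420 chips, eligible: A, B

Derivation:
Contributions: A=230, B=230, E=20, F=18
Folded: C, D
Pot levels (distinct totals of non-folded players): 18, 20, 230
Layer 1-18: 18 each from A, B, E, F = 18*4 = 72 chips; eligible A, B, E, F
Layer 19-20: 2 each from A, B, E = 2*3 = 6 chips; eligible A, B, E
Layer 21-230: 210 each from A, B = 210*2 = 420 chips; eligible A, B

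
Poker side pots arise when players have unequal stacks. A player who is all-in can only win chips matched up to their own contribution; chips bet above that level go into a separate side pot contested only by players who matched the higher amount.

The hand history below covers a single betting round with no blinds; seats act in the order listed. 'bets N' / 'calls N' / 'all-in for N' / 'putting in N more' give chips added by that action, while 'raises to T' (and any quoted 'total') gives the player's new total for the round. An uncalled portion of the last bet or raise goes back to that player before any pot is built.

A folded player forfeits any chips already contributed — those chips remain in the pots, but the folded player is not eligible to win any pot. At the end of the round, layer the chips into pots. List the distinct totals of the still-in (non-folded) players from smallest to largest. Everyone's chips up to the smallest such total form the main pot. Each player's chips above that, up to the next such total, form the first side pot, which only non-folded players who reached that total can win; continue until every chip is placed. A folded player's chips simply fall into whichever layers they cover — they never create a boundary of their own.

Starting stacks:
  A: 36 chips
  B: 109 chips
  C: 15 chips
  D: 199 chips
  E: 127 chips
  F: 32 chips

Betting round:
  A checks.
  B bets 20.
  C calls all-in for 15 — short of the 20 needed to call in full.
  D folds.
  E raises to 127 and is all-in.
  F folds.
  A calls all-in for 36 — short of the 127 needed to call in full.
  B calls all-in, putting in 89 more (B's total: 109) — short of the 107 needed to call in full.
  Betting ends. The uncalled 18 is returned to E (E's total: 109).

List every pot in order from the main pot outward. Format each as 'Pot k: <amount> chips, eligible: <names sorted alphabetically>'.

Pot 1: 60 chips, eligible: A, B, C, E
Pot 2: 63 chips, eligible: A, B, E
Pot 3: 146 chips, eligible: B, E

Derivation:
Contributions (after 18 returned to E): A=36, B=109, C=15, E=109
Folded: D, F
Pot levels (distinct totals of non-folded players): 15, 36, 109
Layer 1-15: 15 each from A, B, C, E = 15*4 = 60 chips; eligible A, B, C, E
Layer 16-36: 21 each from A, B, E = 21*3 = 63 chips; eligible A, B, E
Layer 37-109: 73 each from B, E = 73*2 = 146 chips; eligible B, E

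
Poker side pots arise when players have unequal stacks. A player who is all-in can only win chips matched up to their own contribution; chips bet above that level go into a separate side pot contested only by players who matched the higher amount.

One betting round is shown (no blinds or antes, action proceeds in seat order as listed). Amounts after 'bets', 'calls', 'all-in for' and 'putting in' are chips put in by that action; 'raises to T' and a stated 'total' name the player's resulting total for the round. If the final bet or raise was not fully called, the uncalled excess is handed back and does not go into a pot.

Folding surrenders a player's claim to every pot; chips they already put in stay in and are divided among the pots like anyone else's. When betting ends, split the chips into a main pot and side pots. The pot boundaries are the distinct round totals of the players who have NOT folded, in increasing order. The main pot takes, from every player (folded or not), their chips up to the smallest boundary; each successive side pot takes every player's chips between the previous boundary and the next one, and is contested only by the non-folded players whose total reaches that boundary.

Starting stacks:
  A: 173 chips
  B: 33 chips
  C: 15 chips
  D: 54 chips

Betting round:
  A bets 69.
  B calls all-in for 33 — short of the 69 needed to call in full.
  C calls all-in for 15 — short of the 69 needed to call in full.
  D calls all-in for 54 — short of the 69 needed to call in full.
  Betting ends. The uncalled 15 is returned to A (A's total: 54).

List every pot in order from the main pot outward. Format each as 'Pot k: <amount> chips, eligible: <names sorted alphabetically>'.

Pot 1: 60 chips, eligible: A, B, C, D
Pot 2: 54 chips, eligible: A, B, D
Pot 3: 42 chips, eligible: A, D

Derivation:
Contributions (after 15 returned to A): A=54, B=33, C=15, D=54
Pot levels (distinct totals of non-folded players): 15, 33, 54
Layer 1-15: 15 each from A, B, C, D = 15*4 = 60 chips; eligible A, B, C, D
Layer 16-33: 18 each from A, B, D = 18*3 = 54 chips; eligible A, B, D
Layer 34-54: 21 each from A, D = 21*2 = 42 chips; eligible A, D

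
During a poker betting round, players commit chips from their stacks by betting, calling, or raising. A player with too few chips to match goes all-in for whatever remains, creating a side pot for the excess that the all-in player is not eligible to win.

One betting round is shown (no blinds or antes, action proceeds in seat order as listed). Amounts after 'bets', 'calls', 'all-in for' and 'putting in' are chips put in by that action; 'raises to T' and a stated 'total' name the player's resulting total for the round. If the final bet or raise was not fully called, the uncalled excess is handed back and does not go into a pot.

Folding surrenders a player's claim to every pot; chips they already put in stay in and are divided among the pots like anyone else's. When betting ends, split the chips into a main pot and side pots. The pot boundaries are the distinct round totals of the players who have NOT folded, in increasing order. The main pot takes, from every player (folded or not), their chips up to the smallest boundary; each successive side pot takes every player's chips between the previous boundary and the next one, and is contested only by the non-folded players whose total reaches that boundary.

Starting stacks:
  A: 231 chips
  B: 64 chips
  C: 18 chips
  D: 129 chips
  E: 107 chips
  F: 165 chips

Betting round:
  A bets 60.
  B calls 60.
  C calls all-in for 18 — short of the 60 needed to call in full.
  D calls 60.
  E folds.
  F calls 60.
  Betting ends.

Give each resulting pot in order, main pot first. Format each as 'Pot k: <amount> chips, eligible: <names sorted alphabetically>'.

Pot 1: 90 chips, eligible: A, B, C, D, F
Pot 2: 168 chips, eligible: A, B, D, F

Derivation:
Contributions: A=60, B=60, C=18, D=60, F=60
Folded: E
Pot levels (distinct totals of non-folded players): 18, 60
Layer 1-18: 18 each from A, B, C, D, F = 18*5 = 90 chips; eligible A, B, C, D, F
Layer 19-60: 42 each from A, B, D, F = 42*4 = 168 chips; eligible A, B, D, F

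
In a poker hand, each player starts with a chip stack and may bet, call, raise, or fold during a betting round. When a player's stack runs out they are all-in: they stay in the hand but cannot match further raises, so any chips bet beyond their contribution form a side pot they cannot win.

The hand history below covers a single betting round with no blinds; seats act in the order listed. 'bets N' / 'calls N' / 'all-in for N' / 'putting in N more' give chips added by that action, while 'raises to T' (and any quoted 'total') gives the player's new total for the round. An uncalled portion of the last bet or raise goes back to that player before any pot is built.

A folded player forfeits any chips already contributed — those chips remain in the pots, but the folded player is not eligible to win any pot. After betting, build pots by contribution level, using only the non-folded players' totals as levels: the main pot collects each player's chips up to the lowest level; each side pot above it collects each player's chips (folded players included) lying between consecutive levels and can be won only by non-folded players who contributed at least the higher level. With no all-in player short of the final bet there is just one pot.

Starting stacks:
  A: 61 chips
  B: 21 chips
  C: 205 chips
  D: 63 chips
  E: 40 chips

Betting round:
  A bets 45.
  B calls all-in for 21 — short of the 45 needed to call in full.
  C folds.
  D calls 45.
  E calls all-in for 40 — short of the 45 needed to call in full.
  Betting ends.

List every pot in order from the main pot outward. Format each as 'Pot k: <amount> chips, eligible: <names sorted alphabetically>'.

Contributions: A=45, B=21, D=45, E=40
Folded: C
Pot levels (distinct totals of non-folded players): 21, 40, 45
Layer 1-21: 21 each from A, B, D, E = 21*4 = 84 chips; eligible A, B, D, E
Layer 22-40: 19 each from A, D, E = 19*3 = 57 chips; eligible A, D, E
Layer 41-45: 5 each from A, D = 5*2 = 10 chips; eligible A, D

Pot 1: 84 chips, eligible: A, B, D, E
Pot 2: 57 chips, eligible: A, D, E
Pot 3: 10 chips, eligible: A, D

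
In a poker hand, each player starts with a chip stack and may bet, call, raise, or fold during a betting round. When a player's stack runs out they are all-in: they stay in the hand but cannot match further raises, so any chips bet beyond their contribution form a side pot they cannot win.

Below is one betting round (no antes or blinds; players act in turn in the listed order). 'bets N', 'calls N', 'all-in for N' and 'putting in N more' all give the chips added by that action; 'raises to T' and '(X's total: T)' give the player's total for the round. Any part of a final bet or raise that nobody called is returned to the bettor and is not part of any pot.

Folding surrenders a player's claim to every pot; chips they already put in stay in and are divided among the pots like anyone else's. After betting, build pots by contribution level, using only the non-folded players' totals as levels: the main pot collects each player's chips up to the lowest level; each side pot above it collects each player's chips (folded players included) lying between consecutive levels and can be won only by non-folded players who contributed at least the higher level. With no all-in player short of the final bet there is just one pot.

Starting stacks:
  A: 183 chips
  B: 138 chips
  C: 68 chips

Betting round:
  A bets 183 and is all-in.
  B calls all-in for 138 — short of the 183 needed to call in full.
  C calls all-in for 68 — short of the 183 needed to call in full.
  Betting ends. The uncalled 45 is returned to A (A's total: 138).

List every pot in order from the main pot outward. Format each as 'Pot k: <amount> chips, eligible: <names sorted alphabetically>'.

Pot 1: 204 chips, eligible: A, B, C
Pot 2: 140 chips, eligible: A, B

Derivation:
Contributions (after 45 returned to A): A=138, B=138, C=68
Pot levels (distinct totals of non-folded players): 68, 138
Layer 1-68: 68 each from A, B, C = 68*3 = 204 chips; eligible A, B, C
Layer 69-138: 70 each from A, B = 70*2 = 140 chips; eligible A, B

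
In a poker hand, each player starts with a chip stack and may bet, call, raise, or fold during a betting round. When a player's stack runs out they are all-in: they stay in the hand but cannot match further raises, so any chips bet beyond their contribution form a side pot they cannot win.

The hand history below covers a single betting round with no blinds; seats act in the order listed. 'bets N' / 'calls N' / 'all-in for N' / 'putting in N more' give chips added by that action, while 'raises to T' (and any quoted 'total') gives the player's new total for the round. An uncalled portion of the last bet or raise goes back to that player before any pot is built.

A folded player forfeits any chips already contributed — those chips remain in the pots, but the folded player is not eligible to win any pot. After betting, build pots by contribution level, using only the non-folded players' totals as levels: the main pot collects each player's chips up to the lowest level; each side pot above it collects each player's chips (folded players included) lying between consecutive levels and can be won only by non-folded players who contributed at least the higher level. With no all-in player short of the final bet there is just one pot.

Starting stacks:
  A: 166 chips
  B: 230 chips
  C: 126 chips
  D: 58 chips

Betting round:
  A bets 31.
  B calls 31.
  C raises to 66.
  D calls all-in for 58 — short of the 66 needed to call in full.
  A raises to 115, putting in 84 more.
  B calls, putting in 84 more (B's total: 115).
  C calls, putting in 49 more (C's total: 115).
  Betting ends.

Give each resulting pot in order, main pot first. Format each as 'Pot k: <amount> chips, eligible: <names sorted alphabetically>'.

Pot 1: 232 chips, eligible: A, B, C, D
Pot 2: 171 chips, eligible: A, B, C

Derivation:
Contributions: A=115, B=115, C=115, D=58
Pot levels (distinct totals of non-folded players): 58, 115
Layer 1-58: 58 each from A, B, C, D = 58*4 = 232 chips; eligible A, B, C, D
Layer 59-115: 57 each from A, B, C = 57*3 = 171 chips; eligible A, B, C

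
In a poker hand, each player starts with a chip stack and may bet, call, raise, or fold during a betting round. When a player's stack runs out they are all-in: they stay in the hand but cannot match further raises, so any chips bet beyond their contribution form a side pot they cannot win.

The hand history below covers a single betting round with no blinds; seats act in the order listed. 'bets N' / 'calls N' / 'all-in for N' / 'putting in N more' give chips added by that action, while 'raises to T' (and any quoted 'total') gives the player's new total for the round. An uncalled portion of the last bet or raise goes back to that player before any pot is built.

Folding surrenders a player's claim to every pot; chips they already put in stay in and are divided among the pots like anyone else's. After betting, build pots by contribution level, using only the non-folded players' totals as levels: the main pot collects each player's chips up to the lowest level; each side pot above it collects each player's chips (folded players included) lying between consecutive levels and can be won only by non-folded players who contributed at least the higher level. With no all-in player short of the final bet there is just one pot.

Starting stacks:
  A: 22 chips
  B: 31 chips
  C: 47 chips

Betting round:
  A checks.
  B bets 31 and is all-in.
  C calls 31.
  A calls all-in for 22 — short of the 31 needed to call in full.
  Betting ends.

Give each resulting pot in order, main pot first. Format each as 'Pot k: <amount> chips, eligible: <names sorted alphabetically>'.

Pot 1: 66 chips, eligible: A, B, C
Pot 2: 18 chips, eligible: B, C

Derivation:
Contributions: A=22, B=31, C=31
Pot levels (distinct totals of non-folded players): 22, 31
Layer 1-22: 22 each from A, B, C = 22*3 = 66 chips; eligible A, B, C
Layer 23-31: 9 each from B, C = 9*2 = 18 chips; eligible B, C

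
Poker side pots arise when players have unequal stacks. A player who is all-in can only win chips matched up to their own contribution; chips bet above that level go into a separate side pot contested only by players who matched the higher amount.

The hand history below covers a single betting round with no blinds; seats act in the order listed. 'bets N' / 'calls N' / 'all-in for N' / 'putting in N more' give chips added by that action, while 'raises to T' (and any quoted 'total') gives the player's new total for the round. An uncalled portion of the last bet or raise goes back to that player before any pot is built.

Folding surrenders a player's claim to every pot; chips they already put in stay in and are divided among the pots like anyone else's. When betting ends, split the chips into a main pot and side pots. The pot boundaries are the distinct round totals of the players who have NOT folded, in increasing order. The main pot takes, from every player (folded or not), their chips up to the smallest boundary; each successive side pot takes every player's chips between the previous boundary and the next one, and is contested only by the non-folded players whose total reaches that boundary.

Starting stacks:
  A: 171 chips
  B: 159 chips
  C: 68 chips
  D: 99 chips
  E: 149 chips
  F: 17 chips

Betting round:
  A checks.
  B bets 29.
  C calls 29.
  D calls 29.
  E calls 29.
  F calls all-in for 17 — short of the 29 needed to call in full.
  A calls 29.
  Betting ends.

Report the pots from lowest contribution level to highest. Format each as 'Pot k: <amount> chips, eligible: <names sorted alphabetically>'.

Pot 1: 102 chips, eligible: A, B, C, D, E, F
Pot 2: 60 chips, eligible: A, B, C, D, E

Derivation:
Contributions: A=29, B=29, C=29, D=29, E=29, F=17
Pot levels (distinct totals of non-folded players): 17, 29
Layer 1-17: 17 each from A, B, C, D, E, F = 17*6 = 102 chips; eligible A, B, C, D, E, F
Layer 18-29: 12 each from A, B, C, D, E = 12*5 = 60 chips; eligible A, B, C, D, E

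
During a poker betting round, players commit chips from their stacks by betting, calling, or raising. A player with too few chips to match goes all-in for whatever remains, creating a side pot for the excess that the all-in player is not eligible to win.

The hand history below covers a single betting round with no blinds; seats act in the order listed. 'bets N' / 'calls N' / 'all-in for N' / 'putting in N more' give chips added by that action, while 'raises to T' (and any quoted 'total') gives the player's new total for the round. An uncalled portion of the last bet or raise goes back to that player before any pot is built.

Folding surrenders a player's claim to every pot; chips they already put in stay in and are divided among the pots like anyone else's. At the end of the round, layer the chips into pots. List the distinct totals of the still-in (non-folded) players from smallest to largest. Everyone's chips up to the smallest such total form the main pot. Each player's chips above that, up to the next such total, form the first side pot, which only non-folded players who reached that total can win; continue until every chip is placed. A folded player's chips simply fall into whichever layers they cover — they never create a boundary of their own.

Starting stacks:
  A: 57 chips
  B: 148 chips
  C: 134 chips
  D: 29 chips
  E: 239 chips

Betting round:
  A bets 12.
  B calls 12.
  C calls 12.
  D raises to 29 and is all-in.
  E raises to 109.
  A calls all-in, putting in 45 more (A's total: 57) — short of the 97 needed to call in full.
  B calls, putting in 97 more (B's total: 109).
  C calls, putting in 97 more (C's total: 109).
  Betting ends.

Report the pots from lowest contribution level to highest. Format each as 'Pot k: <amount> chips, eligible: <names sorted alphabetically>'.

Contributions: A=57, B=109, C=109, D=29, E=109
Pot levels (distinct totals of non-folded players): 29, 57, 109
Layer 1-29: 29 each from A, B, C, D, E = 29*5 = 145 chips; eligible A, B, C, D, E
Layer 30-57: 28 each from A, B, C, E = 28*4 = 112 chips; eligible A, B, C, E
Layer 58-109: 52 each from B, C, E = 52*3 = 156 chips; eligible B, C, E

Pot 1: 145 chips, eligible: A, B, C, D, E
Pot 2: 112 chips, eligible: A, B, C, E
Pot 3: 156 chips, eligible: B, C, E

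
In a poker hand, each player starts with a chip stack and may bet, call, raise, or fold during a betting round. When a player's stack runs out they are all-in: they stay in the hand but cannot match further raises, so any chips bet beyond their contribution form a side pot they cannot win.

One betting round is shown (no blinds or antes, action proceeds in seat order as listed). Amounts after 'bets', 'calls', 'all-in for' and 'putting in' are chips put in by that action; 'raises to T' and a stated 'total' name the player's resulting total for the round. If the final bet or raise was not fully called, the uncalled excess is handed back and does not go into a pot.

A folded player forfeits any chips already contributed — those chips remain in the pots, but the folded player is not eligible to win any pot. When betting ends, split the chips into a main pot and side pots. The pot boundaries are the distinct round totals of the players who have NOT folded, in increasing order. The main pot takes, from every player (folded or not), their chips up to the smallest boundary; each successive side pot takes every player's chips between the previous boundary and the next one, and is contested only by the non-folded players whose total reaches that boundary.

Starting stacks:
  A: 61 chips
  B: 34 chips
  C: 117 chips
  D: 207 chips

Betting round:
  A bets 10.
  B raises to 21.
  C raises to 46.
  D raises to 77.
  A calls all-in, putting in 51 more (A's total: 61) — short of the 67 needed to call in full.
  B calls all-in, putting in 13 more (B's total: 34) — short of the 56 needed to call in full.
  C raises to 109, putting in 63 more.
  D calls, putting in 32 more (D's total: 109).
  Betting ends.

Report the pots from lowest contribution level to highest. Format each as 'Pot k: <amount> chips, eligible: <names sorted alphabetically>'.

Contributions: A=61, B=34, C=109, D=109
Pot levels (distinct totals of non-folded players): 34, 61, 109
Layer 1-34: 34 each from A, B, C, D = 34*4 = 136 chips; eligible A, B, C, D
Layer 35-61: 27 each from A, C, D = 27*3 = 81 chips; eligible A, C, D
Layer 62-109: 48 each from C, D = 48*2 = 96 chips; eligible C, D

Pot 1: 136 chips, eligible: A, B, C, D
Pot 2: 81 chips, eligible: A, C, D
Pot 3: 96 chips, eligible: C, D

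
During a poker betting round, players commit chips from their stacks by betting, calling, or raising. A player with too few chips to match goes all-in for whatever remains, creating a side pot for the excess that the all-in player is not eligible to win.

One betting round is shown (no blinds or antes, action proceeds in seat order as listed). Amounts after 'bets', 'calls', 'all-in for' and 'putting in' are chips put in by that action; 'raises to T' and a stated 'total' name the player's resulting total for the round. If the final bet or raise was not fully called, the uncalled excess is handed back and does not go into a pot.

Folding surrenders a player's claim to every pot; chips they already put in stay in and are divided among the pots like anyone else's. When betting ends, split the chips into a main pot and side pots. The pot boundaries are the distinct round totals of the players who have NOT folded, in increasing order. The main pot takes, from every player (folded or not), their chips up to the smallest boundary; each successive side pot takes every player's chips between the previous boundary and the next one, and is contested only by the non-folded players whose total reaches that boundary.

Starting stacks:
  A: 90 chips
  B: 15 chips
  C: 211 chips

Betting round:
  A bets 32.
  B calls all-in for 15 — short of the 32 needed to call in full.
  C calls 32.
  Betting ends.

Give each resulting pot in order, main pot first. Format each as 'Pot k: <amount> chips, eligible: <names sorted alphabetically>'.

Contributions: A=32, B=15, C=32
Pot levels (distinct totals of non-folded players): 15, 32
Layer 1-15: 15 each from A, B, C = 15*3 = 45 chips; eligible A, B, C
Layer 16-32: 17 each from A, C = 17*2 = 34 chips; eligible A, C

Pot 1: 45 chips, eligible: A, B, C
Pot 2: 34 chips, eligible: A, C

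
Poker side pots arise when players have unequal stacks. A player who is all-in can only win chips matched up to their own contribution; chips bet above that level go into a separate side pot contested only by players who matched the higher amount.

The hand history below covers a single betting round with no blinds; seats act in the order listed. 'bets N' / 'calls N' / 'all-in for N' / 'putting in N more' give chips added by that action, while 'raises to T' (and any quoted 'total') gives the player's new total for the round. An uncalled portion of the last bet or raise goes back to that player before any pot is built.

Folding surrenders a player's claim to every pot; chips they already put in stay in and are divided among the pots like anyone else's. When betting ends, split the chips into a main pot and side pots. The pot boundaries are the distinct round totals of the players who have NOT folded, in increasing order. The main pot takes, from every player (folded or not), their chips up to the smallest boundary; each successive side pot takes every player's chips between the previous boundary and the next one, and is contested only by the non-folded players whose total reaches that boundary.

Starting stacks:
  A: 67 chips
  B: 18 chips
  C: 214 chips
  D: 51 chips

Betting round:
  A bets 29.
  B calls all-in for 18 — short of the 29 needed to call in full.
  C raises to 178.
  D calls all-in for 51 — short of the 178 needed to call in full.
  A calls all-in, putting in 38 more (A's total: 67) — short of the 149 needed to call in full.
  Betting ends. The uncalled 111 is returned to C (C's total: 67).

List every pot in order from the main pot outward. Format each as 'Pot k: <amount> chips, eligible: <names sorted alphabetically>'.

Contributions (after 111 returned to C): A=67, B=18, C=67, D=51
Pot levels (distinct totals of non-folded players): 18, 51, 67
Layer 1-18: 18 each from A, B, C, D = 18*4 = 72 chips; eligible A, B, C, D
Layer 19-51: 33 each from A, C, D = 33*3 = 99 chips; eligible A, C, D
Layer 52-67: 16 each from A, C = 16*2 = 32 chips; eligible A, C

Pot 1: 72 chips, eligible: A, B, C, D
Pot 2: 99 chips, eligible: A, C, D
Pot 3: 32 chips, eligible: A, C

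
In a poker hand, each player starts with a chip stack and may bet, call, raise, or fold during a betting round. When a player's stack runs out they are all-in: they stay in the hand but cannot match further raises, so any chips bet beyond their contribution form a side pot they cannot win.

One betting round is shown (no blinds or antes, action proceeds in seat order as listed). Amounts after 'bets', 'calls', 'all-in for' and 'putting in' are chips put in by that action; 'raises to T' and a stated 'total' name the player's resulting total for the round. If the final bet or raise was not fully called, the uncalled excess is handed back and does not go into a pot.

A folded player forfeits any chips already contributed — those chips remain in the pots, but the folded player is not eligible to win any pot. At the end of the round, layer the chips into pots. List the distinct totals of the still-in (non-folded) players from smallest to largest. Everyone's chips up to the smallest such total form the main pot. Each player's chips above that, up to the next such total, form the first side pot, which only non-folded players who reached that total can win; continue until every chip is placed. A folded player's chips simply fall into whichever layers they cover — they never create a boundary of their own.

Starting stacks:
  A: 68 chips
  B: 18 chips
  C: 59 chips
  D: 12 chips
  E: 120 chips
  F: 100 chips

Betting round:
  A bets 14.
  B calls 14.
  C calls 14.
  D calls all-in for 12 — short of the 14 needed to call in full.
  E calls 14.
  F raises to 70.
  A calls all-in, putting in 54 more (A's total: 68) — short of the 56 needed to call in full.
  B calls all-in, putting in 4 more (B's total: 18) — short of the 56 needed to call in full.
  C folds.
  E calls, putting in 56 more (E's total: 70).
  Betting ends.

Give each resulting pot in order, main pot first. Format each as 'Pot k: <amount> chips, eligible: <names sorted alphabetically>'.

Pot 1: 72 chips, eligible: A, B, D, E, F
Pot 2: 26 chips, eligible: A, B, E, F
Pot 3: 150 chips, eligible: A, E, F
Pot 4: 4 chips, eligible: E, F

Derivation:
Contributions: A=68, B=18, C=14, D=12, E=70, F=70
Folded: C
Pot levels (distinct totals of non-folded players): 12, 18, 68, 70
Layer 1-12: 12 each from A, B, C, D, E, F = 12*6 = 72 chips; eligible A, B, D, E, F
Layer 13-18: A 6 + B 6 + C 2 + E 6 + F 6 = 26 chips; eligible A, B, E, F
Layer 19-68: 50 each from A, E, F = 50*3 = 150 chips; eligible A, E, F
Layer 69-70: 2 each from E, F = 2*2 = 4 chips; eligible E, F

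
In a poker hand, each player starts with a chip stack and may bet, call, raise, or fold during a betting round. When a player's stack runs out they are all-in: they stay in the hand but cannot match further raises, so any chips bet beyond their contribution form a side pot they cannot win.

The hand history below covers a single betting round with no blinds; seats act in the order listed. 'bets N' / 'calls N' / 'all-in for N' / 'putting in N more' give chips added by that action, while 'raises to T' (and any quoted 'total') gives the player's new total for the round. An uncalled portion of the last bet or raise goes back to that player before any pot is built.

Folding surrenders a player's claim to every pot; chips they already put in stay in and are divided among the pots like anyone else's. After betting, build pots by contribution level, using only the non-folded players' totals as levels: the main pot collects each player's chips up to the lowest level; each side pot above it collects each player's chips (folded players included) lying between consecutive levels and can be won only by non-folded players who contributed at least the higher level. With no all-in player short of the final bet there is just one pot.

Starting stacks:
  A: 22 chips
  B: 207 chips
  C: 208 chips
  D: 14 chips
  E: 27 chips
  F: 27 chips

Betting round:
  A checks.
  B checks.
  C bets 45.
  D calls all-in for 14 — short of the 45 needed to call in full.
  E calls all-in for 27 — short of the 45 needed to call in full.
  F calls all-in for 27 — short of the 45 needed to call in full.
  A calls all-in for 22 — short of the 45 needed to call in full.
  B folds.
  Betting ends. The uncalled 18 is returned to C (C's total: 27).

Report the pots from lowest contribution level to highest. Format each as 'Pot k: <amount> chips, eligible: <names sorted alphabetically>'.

Contributions (after 18 returned to C): A=22, C=27, D=14, E=27, F=27
Folded: B
Pot levels (distinct totals of non-folded players): 14, 22, 27
Layer 1-14: 14 each from A, C, D, E, F = 14*5 = 70 chips; eligible A, C, D, E, F
Layer 15-22: 8 each from A, C, E, F = 8*4 = 32 chips; eligible A, C, E, F
Layer 23-27: 5 each from C, E, F = 5*3 = 15 chips; eligible C, E, F

Pot 1: 70 chips, eligible: A, C, D, E, F
Pot 2: 32 chips, eligible: A, C, E, F
Pot 3: 15 chips, eligible: C, E, F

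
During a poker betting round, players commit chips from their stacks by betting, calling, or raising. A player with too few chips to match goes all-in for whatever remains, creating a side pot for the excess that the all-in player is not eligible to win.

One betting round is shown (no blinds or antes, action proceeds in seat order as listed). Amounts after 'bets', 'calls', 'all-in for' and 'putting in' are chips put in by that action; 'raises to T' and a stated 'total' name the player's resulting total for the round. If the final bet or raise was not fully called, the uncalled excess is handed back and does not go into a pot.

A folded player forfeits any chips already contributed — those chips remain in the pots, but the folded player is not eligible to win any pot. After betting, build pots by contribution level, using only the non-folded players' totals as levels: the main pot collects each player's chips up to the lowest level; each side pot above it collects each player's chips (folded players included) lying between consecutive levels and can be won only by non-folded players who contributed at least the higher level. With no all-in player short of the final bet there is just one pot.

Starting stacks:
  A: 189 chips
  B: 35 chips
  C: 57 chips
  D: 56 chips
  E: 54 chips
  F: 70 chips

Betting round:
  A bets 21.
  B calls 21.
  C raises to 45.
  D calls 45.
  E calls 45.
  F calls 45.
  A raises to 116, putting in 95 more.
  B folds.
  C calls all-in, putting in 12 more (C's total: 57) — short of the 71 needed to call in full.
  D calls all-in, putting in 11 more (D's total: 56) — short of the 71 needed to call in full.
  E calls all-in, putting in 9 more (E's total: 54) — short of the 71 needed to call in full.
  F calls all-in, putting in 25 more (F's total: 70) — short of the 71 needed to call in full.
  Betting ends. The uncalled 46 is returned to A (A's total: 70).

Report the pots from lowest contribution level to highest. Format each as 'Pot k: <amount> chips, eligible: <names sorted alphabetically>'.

Pot 1: 291 chips, eligible: A, C, D, E, F
Pot 2: 8 chips, eligible: A, C, D, F
Pot 3: 3 chips, eligible: A, C, F
Pot 4: 26 chips, eligible: A, F

Derivation:
Contributions (after 46 returned to A): A=70, B=21, C=57, D=56, E=54, F=70
Folded: B
Pot levels (distinct totals of non-folded players): 54, 56, 57, 70
Layer 1-54: A 54 + B 21 + C 54 + D 54 + E 54 + F 54 = 291 chips; eligible A, C, D, E, F
Layer 55-56: 2 each from A, C, D, F = 2*4 = 8 chips; eligible A, C, D, F
Layer 57-57: 1 each from A, C, F = 1*3 = 3 chips; eligible A, C, F
Layer 58-70: 13 each from A, F = 13*2 = 26 chips; eligible A, F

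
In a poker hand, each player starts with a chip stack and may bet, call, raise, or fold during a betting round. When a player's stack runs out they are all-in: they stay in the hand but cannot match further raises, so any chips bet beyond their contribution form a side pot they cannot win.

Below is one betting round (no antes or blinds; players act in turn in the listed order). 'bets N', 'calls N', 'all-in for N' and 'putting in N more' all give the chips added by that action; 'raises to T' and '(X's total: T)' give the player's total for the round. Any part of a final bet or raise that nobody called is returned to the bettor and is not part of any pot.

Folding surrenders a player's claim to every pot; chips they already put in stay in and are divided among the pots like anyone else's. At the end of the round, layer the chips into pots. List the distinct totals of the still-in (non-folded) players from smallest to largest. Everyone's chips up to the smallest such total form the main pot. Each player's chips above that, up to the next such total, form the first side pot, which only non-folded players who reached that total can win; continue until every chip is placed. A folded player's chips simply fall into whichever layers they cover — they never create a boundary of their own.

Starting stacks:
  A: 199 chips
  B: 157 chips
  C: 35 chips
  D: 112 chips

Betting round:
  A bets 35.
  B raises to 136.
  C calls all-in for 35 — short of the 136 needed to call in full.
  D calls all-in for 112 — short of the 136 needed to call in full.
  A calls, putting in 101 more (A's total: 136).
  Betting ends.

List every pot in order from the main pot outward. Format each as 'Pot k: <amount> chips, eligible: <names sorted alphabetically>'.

Pot 1: 140 chips, eligible: A, B, C, D
Pot 2: 231 chips, eligible: A, B, D
Pot 3: 48 chips, eligible: A, B

Derivation:
Contributions: A=136, B=136, C=35, D=112
Pot levels (distinct totals of non-folded players): 35, 112, 136
Layer 1-35: 35 each from A, B, C, D = 35*4 = 140 chips; eligible A, B, C, D
Layer 36-112: 77 each from A, B, D = 77*3 = 231 chips; eligible A, B, D
Layer 113-136: 24 each from A, B = 24*2 = 48 chips; eligible A, B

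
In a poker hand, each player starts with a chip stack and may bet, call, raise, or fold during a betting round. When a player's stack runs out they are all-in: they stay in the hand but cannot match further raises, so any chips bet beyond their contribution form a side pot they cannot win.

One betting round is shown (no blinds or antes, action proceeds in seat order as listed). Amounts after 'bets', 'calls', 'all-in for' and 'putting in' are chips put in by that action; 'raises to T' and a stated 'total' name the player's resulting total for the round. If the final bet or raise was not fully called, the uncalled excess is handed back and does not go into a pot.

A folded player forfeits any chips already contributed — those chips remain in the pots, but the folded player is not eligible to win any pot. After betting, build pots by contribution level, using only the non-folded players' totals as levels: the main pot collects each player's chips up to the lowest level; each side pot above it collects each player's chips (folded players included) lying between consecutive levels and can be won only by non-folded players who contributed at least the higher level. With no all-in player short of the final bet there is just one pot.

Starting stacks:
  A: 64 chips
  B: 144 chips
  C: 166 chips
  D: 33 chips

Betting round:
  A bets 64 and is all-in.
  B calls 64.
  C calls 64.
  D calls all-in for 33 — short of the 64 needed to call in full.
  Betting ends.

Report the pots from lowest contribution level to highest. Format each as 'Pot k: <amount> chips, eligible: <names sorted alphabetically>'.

Contributions: A=64, B=64, C=64, D=33
Pot levels (distinct totals of non-folded players): 33, 64
Layer 1-33: 33 each from A, B, C, D = 33*4 = 132 chips; eligible A, B, C, D
Layer 34-64: 31 each from A, B, C = 31*3 = 93 chips; eligible A, B, C

Pot 1: 132 chips, eligible: A, B, C, D
Pot 2: 93 chips, eligible: A, B, C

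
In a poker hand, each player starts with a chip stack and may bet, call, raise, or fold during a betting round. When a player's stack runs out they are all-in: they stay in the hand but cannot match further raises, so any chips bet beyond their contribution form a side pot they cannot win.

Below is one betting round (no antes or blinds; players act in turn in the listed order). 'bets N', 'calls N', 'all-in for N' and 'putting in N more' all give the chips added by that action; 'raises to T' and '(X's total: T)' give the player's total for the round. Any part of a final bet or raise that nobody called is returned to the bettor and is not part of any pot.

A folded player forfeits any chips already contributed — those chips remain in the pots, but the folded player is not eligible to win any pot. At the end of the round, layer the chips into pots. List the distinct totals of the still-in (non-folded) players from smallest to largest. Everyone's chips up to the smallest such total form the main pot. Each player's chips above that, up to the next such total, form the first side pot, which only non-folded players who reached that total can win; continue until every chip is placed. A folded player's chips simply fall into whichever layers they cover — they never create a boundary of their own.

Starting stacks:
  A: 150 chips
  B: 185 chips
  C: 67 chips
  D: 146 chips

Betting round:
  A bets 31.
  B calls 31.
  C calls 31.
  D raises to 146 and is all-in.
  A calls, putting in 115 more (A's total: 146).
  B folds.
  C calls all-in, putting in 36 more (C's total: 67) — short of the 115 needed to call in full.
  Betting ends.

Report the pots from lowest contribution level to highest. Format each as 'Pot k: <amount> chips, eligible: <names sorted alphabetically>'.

Contributions: A=146, B=31, C=67, D=146
Folded: B
Pot levels (distinct totals of non-folded players): 67, 146
Layer 1-67: A 67 + B 31 + C 67 + D 67 = 232 chips; eligible A, C, D
Layer 68-146: 79 each from A, D = 79*2 = 158 chips; eligible A, D

Pot 1: 232 chips, eligible: A, C, D
Pot 2: 158 chips, eligible: A, D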